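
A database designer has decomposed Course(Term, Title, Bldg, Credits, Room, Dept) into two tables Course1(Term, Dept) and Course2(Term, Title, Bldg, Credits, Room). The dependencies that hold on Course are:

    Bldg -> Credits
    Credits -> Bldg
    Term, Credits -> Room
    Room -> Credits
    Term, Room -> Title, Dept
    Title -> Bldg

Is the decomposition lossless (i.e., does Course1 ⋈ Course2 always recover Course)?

No

Common attributes: Course1 ∩ Course2 = {Term}.
No dependency enlarges {Term}, so (Term)⁺ = {Term}.
The closure contains neither all of Course1 = {Term, Dept} nor all of Course2 = {Term, Title, Bldg, Credits, Room}, so the common attributes are not a superkey of either fragment. The join is lossy.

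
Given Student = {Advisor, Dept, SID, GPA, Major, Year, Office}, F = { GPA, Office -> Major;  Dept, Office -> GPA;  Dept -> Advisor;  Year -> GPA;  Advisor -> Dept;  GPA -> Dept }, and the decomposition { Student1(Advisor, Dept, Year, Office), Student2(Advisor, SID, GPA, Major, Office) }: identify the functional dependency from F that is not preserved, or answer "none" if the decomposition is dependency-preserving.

Year -> GPA

Check Year → GPA: no single fragment contains all of {GPA, Year}, and the restricted closure of {Year} across the fragments never reaches {GPA}.
GPA, Office → Major is preserved.
Dept, Office → GPA is preserved.
Dept → Advisor is preserved.
Advisor → Dept is preserved.
GPA → Dept is preserved.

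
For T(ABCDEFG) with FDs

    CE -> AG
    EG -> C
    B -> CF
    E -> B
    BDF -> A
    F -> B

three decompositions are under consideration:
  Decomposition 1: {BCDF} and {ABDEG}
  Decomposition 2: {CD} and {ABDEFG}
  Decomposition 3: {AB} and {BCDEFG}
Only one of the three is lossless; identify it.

Decomposition 1: common = {BD}, closure = {ABCDF} → lossless.
Decomposition 2: common = {D}, closure = {D} → lossy.
Decomposition 3: common = {B}, closure = {BCF} → lossy.

Decomposition 1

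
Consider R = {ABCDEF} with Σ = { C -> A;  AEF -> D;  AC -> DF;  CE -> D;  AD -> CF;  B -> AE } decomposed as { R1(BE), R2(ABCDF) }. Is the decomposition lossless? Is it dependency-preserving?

Lossless test: (B)⁺ = {ABE}, which contains all of one fragment — lossless.
Dependency preservation: the restricted closure of {AEF} across the fragments never reaches {D}, so AEF → D cannot be enforced without a join — not preserved.

lossless but not dependency-preserving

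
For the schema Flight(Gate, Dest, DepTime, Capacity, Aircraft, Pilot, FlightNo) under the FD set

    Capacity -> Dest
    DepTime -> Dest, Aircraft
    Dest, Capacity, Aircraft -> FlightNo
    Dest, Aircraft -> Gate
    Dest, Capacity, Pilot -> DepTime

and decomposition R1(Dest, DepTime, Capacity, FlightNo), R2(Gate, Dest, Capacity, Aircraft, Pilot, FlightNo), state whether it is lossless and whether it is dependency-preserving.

lossy and not dependency-preserving

Lossless test: (Dest, Capacity, FlightNo)⁺ = {Dest, Capacity, FlightNo}, which is a superkey of neither fragment — lossy.
Dependency preservation: the restricted closure of {DepTime} across the fragments never reaches {Dest, Aircraft}, so DepTime → Dest, Aircraft cannot be enforced without a join — not preserved.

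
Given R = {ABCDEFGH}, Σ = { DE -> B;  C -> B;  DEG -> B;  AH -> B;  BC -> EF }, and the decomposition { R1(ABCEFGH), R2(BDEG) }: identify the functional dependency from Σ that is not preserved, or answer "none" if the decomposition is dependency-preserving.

DE → B lies within R2.
C → B lies within R1.
DEG → B lies within R2.
AH → B lies within R1.
BC → EF lies within R1.
Every dependency is enforceable on the fragments, so the decomposition is dependency-preserving.

none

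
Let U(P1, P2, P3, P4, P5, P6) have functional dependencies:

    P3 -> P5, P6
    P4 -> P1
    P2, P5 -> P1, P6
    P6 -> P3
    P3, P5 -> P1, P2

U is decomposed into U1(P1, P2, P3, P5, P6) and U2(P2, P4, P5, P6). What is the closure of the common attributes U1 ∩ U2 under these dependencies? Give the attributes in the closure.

U1 ∩ U2 = {P2, P5, P6}.
P2, P5 → P1, P6 applies, adding P1
P6 → P3 applies, adding P3
Closure: {P1, P2, P3, P5, P6}.

P1, P2, P3, P5, P6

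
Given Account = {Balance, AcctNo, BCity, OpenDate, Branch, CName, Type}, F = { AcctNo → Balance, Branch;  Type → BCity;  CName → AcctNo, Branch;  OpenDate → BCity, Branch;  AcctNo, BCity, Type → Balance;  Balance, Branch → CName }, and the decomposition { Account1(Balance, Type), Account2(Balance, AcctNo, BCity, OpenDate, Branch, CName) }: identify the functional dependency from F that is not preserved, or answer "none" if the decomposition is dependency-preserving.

Check Type → BCity: no single fragment contains all of {BCity, Type}, and the restricted closure of {Type} across the fragments never reaches {BCity}.
AcctNo → Balance, Branch is preserved.
CName → AcctNo, Branch is preserved.
OpenDate → BCity, Branch is preserved.
AcctNo, BCity, Type → Balance is preserved.
Balance, Branch → CName is preserved.

Type → BCity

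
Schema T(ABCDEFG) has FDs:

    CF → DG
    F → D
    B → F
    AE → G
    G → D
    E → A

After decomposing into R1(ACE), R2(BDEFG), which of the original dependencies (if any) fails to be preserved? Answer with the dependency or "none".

CF → DG

Check CF → DG: no single fragment contains all of {CDFG}, and the restricted closure of {CF} across the fragments never reaches {DG}.
F → D is preserved.
B → F is preserved.
AE → G is preserved.
G → D is preserved.
E → A is preserved.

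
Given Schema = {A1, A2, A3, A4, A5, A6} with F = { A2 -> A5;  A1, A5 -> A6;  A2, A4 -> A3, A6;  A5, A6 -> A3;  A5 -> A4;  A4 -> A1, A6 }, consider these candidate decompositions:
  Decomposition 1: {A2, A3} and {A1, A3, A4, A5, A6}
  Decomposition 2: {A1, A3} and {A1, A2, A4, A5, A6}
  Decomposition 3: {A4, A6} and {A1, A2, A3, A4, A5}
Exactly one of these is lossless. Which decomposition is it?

Decomposition 1: common = {A3}, closure = {A3} → lossy.
Decomposition 2: common = {A1}, closure = {A1} → lossy.
Decomposition 3: common = {A4}, closure = {A1, A4, A6} → lossless.

Decomposition 3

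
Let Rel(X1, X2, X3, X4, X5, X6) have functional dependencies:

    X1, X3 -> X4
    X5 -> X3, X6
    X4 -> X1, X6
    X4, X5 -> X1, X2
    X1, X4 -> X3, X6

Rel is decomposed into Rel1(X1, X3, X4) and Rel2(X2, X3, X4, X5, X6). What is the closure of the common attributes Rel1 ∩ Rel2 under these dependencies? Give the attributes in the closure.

Rel1 ∩ Rel2 = {X3, X4}.
X4 → X1, X6 applies, adding X1, X6
Closure: {X1, X3, X4, X6}.

X1, X3, X4, X6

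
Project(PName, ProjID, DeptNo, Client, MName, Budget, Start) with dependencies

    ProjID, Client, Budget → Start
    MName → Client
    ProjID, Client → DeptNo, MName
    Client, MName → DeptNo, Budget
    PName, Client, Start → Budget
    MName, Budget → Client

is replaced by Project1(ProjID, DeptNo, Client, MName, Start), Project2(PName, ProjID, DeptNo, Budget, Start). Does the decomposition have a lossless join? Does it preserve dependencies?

Lossless test: (ProjID, DeptNo, Start)⁺ = {ProjID, DeptNo, Start}, which is a superkey of neither fragment — lossy.
Dependency preservation: the restricted closure of {Client, MName} across the fragments never reaches {DeptNo, Budget}, so Client, MName → DeptNo, Budget cannot be enforced without a join — not preserved.

lossy and not dependency-preserving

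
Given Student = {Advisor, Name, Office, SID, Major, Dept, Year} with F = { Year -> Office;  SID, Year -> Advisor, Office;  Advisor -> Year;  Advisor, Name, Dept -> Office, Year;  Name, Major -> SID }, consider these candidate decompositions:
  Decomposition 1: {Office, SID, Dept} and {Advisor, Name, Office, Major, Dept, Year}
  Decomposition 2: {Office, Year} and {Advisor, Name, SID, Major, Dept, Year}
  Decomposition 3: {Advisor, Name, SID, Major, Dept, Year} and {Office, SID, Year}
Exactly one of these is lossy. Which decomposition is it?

Decomposition 1

Decomposition 1: common = {Office, Dept}, closure = {Office, Dept} → lossy.
Decomposition 2: common = {Year}, closure = {Office, Year} → lossless.
Decomposition 3: common = {SID, Year}, closure = {Advisor, Office, SID, Year} → lossless.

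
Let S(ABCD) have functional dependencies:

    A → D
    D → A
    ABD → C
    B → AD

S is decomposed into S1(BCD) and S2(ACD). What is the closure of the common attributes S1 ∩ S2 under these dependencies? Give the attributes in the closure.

S1 ∩ S2 = {CD}.
D → A applies, adding A
Closure: {ACD}.

ACD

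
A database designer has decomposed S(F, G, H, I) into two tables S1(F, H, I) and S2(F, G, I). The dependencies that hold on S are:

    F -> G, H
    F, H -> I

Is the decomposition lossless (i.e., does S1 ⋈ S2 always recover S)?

Common attributes: S1 ∩ S2 = {F, I}.
Closure of {F, I}: F → G, H applies, adding G, H. So (F, I)⁺ = {F, G, H, I}.
This closure contains every attribute of S1, so S1 ∩ S2 → S1. The join is lossless.

Yes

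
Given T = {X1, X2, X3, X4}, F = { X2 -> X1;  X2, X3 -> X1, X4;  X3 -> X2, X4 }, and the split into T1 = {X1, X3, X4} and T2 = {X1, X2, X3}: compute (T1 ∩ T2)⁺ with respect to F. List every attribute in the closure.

X1, X2, X3, X4

T1 ∩ T2 = {X1, X3}.
X3 → X2, X4 applies, adding X2, X4
Closure: {X1, X2, X3, X4}.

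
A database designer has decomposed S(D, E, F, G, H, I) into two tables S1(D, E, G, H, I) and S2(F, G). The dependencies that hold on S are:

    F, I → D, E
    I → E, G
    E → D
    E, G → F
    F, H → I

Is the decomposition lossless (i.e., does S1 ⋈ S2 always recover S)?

No

Common attributes: S1 ∩ S2 = {G}.
No dependency enlarges {G}, so (G)⁺ = {G}.
The closure contains neither all of S1 = {D, E, G, H, I} nor all of S2 = {F, G}, so the common attributes are not a superkey of either fragment. The join is lossy.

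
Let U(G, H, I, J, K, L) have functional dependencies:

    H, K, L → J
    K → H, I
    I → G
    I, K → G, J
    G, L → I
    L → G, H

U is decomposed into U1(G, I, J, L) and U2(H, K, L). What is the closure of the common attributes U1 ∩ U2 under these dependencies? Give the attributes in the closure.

U1 ∩ U2 = {L}.
L → G, H applies, adding G, H
G, L → I applies, adding I
Closure: {G, H, I, L}.

G, H, I, L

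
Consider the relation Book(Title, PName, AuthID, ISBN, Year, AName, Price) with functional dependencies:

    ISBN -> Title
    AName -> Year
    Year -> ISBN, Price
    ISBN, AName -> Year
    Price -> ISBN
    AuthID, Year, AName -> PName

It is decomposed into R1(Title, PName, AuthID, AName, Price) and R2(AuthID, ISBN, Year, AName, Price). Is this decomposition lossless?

Yes

Common attributes: R1 ∩ R2 = {AuthID, AName, Price}.
Closure of {AuthID, AName, Price}: AName → Year applies, adding Year; Year → ISBN, Price applies, adding ISBN; AuthID, Year, AName → PName applies, adding PName; ISBN → Title applies, adding Title. So (AuthID, AName, Price)⁺ = {Title, PName, AuthID, ISBN, Year, AName, Price}.
This closure contains every attribute of R1, so R1 ∩ R2 → R1. The join is lossless.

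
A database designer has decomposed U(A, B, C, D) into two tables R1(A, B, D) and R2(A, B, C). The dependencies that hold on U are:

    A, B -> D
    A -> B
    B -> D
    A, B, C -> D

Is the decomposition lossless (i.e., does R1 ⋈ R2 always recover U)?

Common attributes: R1 ∩ R2 = {A, B}.
Closure of {A, B}: A, B → D applies, adding D. So (A, B)⁺ = {A, B, D}.
This closure contains every attribute of R1, so R1 ∩ R2 → R1. The join is lossless.

Yes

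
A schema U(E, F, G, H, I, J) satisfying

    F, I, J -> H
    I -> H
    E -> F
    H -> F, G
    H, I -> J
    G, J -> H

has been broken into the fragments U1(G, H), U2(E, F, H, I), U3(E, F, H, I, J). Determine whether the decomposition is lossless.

Chase test. Columns are E, F, G, H, I, J; row i has aⱼ where attribute j ∈ Ui, else bᵢⱼ.
Initial tableau (one row per fragment):
  row 1: b11 b12 a3 a4 b15 b16
  row 2: a1 a2 b23 a4 a5 b26
  row 3: a1 a2 b33 a4 a5 a6
Rows 1 and 2 agree on H; apply H→F, G and equate their F, G entries.
Rows 1 and 3 agree on H; apply H→F, G and equate their F, G entries.
Rows 2 and 3 agree on H, I; apply H, I→J and equate their J entries.
Row 2 is now all distinguished symbols — the join is lossless.

Yes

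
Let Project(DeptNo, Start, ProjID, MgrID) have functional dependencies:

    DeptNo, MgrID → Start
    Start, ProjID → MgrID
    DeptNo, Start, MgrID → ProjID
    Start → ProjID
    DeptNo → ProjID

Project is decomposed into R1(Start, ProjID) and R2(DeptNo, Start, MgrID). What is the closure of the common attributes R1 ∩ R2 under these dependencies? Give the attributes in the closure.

R1 ∩ R2 = {Start}.
Start → ProjID applies, adding ProjID
Start, ProjID → MgrID applies, adding MgrID
Closure: {Start, ProjID, MgrID}.

Start, ProjID, MgrID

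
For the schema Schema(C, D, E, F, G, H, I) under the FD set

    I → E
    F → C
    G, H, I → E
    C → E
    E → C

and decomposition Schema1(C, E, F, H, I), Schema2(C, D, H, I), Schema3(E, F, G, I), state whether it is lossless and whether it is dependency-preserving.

lossy but dependency-preserving

Lossless test (chase): Rows 1 and 2 agree on I; apply I→E and equate their E entries. Rows 1 and 3 agree on F; apply F→C and equate their C entries. No row becomes fully distinguished — the join is lossy.
Dependency preservation: G, H, I → E is not contained in any single fragment, but the restricted closure of its left-hand side across the fragments still reaches the right-hand side; the remaining FDs each lie inside some fragment. All dependencies are preserved.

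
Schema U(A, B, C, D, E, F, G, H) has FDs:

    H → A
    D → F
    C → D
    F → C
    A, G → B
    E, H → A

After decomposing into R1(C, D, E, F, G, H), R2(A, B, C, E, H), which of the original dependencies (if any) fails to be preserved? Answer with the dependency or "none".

A, G → B

Check A, G → B: no single fragment contains all of {A, B, G}, and the restricted closure of {A, G} across the fragments never reaches {B}.
H → A is preserved.
D → F is preserved.
C → D is preserved.
F → C is preserved.
E, H → A is preserved.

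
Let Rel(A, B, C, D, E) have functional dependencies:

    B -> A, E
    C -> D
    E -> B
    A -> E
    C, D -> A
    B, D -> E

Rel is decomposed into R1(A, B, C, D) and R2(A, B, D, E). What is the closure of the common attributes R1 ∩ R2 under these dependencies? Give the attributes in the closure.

R1 ∩ R2 = {A, B, D}.
B → A, E applies, adding E
Closure: {A, B, D, E}.

A, B, D, E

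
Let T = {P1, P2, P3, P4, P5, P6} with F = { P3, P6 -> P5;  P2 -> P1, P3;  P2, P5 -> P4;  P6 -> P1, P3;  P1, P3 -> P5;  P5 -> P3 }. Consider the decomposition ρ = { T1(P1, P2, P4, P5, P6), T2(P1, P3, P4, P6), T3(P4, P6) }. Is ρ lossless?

Yes

Chase test. Columns are P1, P2, P3, P4, P5, P6; row i has aⱼ where attribute j ∈ Ti, else bᵢⱼ.
Initial tableau (one row per fragment):
  row 1: a1 a2 b13 a4 a5 a6
  row 2: a1 b22 a3 a4 b25 a6
  row 3: b31 b32 b33 a4 b35 a6
Rows 1 and 2 agree on P6; apply P6→P1, P3 and equate their P1, P3 entries.
Rows 1 and 3 agree on P6; apply P6→P1, P3 and equate their P1, P3 entries.
Rows 1 and 2 agree on P1, P3; apply P1, P3→P5 and equate their P5 entries.
Rows 1 and 3 agree on P1, P3; apply P1, P3→P5 and equate their P5 entries.
Row 1 is now all distinguished symbols — the join is lossless.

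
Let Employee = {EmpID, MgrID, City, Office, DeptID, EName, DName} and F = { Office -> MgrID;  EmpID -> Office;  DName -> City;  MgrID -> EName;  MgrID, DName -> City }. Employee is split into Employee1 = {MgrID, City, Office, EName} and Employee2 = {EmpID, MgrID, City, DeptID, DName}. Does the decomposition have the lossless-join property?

No

Common attributes: Employee1 ∩ Employee2 = {MgrID, City}.
Closure of {MgrID, City}: MgrID → EName applies, adding EName. So (MgrID, City)⁺ = {MgrID, City, EName}.
The closure contains neither all of Employee1 = {MgrID, City, Office, EName} nor all of Employee2 = {EmpID, MgrID, City, DeptID, DName}, so the common attributes are not a superkey of either fragment. The join is lossy.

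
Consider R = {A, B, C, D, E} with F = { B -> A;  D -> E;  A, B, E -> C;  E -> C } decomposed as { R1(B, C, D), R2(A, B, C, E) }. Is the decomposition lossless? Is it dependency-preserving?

Lossless test: (B, C)⁺ = {A, B, C}, which is a superkey of neither fragment — lossy.
Dependency preservation: the restricted closure of {D} across the fragments never reaches {E}, so D → E cannot be enforced without a join — not preserved.

lossy and not dependency-preserving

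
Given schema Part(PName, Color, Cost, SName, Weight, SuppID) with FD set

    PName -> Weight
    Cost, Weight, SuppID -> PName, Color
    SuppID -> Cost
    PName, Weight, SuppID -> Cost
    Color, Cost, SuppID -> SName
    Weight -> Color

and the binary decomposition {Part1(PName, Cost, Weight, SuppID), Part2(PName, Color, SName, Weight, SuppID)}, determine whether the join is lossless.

Yes

Common attributes: Part1 ∩ Part2 = {PName, Weight, SuppID}.
Closure of {PName, Weight, SuppID}: SuppID → Cost applies, adding Cost; Weight → Color applies, adding Color; Color, Cost, SuppID → SName applies, adding SName. So (PName, Weight, SuppID)⁺ = {PName, Color, Cost, SName, Weight, SuppID}.
This closure contains every attribute of Part1, so Part1 ∩ Part2 → Part1. The join is lossless.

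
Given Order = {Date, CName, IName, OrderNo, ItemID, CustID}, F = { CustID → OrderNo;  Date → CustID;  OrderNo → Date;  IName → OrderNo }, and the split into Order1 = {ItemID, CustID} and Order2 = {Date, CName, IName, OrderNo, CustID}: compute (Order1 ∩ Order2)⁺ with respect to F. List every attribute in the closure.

Order1 ∩ Order2 = {CustID}.
CustID → OrderNo applies, adding OrderNo
OrderNo → Date applies, adding Date
Closure: {Date, OrderNo, CustID}.

Date, OrderNo, CustID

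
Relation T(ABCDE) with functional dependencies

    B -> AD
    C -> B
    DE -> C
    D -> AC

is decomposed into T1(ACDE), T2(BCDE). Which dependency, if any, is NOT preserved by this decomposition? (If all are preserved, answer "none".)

B → AD: restricted closure across fragments reaches AD.
C → B lies within T2.
DE → C lies within T1.
D → AC lies within T1.
Every dependency is enforceable on the fragments, so the decomposition is dependency-preserving.

none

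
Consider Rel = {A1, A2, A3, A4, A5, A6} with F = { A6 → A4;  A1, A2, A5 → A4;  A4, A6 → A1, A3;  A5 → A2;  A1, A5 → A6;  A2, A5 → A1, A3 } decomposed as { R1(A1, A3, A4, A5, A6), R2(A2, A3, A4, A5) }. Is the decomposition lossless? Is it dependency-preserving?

lossless and dependency-preserving

Lossless test: (A3, A4, A5)⁺ = {A1, A2, A3, A4, A5, A6}, which contains all of one fragment — lossless.
Dependency preservation: A1, A2, A5 → A4; A2, A5 → A1, A3 are not contained in any single fragment, but the restricted closure of each left-hand side across the fragments still reaches the right-hand side; the remaining FDs each lie inside some fragment. All dependencies are preserved.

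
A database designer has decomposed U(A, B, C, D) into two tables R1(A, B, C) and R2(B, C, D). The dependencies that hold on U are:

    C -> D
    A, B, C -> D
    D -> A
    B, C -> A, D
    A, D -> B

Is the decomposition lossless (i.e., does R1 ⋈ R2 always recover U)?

Common attributes: R1 ∩ R2 = {B, C}.
Closure of {B, C}: C → D applies, adding D; D → A applies, adding A. So (B, C)⁺ = {A, B, C, D}.
This closure contains every attribute of R1, so R1 ∩ R2 → R1. The join is lossless.

Yes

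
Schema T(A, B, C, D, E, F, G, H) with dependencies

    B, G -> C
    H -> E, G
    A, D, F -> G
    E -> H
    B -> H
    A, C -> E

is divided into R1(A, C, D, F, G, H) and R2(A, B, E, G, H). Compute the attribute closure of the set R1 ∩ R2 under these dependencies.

A, E, G, H

R1 ∩ R2 = {A, G, H}.
H → E, G applies, adding E
Closure: {A, E, G, H}.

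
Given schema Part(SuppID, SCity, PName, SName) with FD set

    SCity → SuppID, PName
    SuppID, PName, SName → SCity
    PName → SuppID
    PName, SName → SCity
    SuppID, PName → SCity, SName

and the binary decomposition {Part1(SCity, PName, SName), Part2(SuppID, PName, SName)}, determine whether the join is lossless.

Yes

Common attributes: Part1 ∩ Part2 = {PName, SName}.
Closure of {PName, SName}: PName → SuppID applies, adding SuppID; PName, SName → SCity applies, adding SCity. So (PName, SName)⁺ = {SuppID, SCity, PName, SName}.
This closure contains every attribute of Part1, so Part1 ∩ Part2 → Part1. The join is lossless.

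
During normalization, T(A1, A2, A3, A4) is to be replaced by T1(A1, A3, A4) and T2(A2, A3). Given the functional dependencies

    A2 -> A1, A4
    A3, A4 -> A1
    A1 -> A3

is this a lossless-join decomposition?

No

Common attributes: T1 ∩ T2 = {A3}.
No dependency enlarges {A3}, so (A3)⁺ = {A3}.
The closure contains neither all of T1 = {A1, A3, A4} nor all of T2 = {A2, A3}, so the common attributes are not a superkey of either fragment. The join is lossy.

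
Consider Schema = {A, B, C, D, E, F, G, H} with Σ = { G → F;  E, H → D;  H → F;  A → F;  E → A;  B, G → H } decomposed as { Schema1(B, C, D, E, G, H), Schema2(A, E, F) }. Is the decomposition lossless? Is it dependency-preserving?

Lossless test: (E)⁺ = {A, E, F}, which contains all of one fragment — lossless.
Dependency preservation: the restricted closure of {G} across the fragments never reaches {F}, so G → F cannot be enforced without a join — not preserved.

lossless but not dependency-preserving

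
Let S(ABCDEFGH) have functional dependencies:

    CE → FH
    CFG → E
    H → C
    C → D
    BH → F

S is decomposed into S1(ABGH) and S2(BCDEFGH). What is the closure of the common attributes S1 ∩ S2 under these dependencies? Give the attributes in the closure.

S1 ∩ S2 = {BGH}.
H → C applies, adding C
C → D applies, adding D
BH → F applies, adding F
CFG → E applies, adding E
Closure: {BCDEFGH}.

BCDEFGH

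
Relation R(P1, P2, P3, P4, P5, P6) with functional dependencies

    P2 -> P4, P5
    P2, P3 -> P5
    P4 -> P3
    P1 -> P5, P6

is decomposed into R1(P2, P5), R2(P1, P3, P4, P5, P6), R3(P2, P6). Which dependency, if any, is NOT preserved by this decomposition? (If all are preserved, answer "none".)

Check P2 → P4, P5: no single fragment contains all of {P2, P4, P5}, and the restricted closure of {P2} across the fragments never reaches {P4, P5}.
P2, P3 → P5 is preserved.
P4 → P3 is preserved.
P1 → P5, P6 is preserved.

P2 -> P4, P5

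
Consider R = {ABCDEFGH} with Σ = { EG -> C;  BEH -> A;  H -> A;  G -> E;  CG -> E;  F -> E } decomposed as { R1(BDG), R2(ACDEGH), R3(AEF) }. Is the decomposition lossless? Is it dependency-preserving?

Lossless test (chase): Rows 1 and 2 agree on G; apply G→E and equate their E entries. Rows 1 and 2 agree on EG; apply EG→C and equate their C entries. No row becomes fully distinguished — the join is lossy.
Dependency preservation: BEH → A is not contained in any single fragment, but the restricted closure of its left-hand side across the fragments still reaches the right-hand side; the remaining FDs each lie inside some fragment. All dependencies are preserved.

lossy but dependency-preserving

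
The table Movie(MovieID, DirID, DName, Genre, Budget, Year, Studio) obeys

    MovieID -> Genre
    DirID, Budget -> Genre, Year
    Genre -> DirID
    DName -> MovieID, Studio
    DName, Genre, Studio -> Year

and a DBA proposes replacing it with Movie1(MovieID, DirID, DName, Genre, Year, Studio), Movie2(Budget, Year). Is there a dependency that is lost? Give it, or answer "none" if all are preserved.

Check DirID, Budget → Genre, Year: no single fragment contains all of {DirID, Genre, Budget, Year}, and the restricted closure of {DirID, Budget} across the fragments never reaches {Genre, Year}.
MovieID → Genre is preserved.
Genre → DirID is preserved.
DName → MovieID, Studio is preserved.
DName, Genre, Studio → Year is preserved.

DirID, Budget -> Genre, Year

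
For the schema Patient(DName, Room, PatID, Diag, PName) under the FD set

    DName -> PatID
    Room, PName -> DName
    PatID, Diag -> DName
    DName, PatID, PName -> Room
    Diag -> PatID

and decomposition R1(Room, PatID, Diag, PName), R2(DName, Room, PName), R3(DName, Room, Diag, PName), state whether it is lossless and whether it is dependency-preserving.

lossless but not dependency-preserving

Lossless test (chase): Rows 2 and 3 agree on DName; apply DName→PatID and equate their PatID entries. Rows 1 and 2 agree on Room, PName; apply Room, PName→DName and equate their DName entries. Rows 1 and 3 agree on Diag; apply Diag→PatID and equate their PatID entries. Row 1 is now all distinguished symbols — the join is lossless.
Dependency preservation: the restricted closure of {DName} across the fragments never reaches {PatID}, so DName → PatID cannot be enforced without a join — not preserved.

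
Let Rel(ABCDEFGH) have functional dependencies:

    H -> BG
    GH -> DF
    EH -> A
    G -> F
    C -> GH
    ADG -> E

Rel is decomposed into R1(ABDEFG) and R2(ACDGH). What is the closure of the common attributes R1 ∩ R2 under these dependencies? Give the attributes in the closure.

R1 ∩ R2 = {ADG}.
G → F applies, adding F
ADG → E applies, adding E
Closure: {ADEFG}.

ADEFG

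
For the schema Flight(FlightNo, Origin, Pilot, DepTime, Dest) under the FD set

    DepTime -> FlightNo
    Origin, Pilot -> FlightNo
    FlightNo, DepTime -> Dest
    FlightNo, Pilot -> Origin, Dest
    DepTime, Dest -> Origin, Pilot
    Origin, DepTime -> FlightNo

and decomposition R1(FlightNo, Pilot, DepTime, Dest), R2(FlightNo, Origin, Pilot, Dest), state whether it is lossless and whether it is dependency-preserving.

Lossless test: (FlightNo, Pilot, Dest)⁺ = {FlightNo, Origin, Pilot, Dest}, which contains all of one fragment — lossless.
Dependency preservation: DepTime, Dest → Origin, Pilot; Origin, DepTime → FlightNo are not contained in any single fragment, but the restricted closure of each left-hand side across the fragments still reaches the right-hand side; the remaining FDs each lie inside some fragment. All dependencies are preserved.

lossless and dependency-preserving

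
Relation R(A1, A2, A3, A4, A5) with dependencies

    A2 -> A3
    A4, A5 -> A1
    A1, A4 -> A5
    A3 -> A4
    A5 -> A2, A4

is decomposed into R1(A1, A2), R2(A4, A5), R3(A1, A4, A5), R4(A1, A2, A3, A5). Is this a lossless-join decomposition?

Chase test. Columns are A1, A2, A3, A4, A5; row i has aⱼ where attribute j ∈ Ri, else bᵢⱼ.
Initial tableau (one row per fragment):
  row 1: a1 a2 b13 b14 b15
  row 2: b21 b22 b23 a4 a5
  row 3: a1 b32 b33 a4 a5
  row 4: a1 a2 a3 b44 a5
Rows 1 and 4 agree on A2; apply A2→A3 and equate their A3 entries.
Rows 2 and 3 agree on A4, A5; apply A4, A5→A1 and equate their A1 entries.
Rows 1 and 4 agree on A3; apply A3→A4 and equate their A4 entries.
Rows 2 and 3 agree on A5; apply A5→A2, A4 and equate their A2, A4 entries.
Rows 2 and 4 agree on A5; apply A5→A2, A4 and equate their A2, A4 entries.
Rows 1 and 2 agree on A2; apply A2→A3 and equate their A3 entries.
Rows 1 and 3 agree on A2; apply A2→A3 and equate their A3 entries.
Rows 1 and 2 agree on A1, A4; apply A1, A4→A5 and equate their A5 entries.
Row 1 is now all distinguished symbols — the join is lossless.

Yes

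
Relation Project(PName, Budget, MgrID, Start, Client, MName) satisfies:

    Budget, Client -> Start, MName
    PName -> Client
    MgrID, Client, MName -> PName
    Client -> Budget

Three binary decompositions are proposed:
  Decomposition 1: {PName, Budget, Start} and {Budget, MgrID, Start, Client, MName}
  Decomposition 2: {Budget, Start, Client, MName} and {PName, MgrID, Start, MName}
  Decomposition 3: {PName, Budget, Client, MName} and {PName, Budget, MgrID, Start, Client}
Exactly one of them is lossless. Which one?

Decomposition 1: common = {Budget, Start}, closure = {Budget, Start} → lossy.
Decomposition 2: common = {Start, MName}, closure = {Start, MName} → lossy.
Decomposition 3: common = {PName, Budget, Client}, closure = {PName, Budget, Start, Client, MName} → lossless.

Decomposition 3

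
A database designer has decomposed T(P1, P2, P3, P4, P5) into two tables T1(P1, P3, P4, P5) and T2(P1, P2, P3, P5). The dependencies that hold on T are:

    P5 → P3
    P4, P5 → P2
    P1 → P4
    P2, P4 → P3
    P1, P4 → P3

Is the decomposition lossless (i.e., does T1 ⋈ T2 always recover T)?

Yes

Common attributes: T1 ∩ T2 = {P1, P3, P5}.
Closure of {P1, P3, P5}: P1 → P4 applies, adding P4; P4, P5 → P2 applies, adding P2. So (P1, P3, P5)⁺ = {P1, P2, P3, P4, P5}.
This closure contains every attribute of T1, so T1 ∩ T2 → T1. The join is lossless.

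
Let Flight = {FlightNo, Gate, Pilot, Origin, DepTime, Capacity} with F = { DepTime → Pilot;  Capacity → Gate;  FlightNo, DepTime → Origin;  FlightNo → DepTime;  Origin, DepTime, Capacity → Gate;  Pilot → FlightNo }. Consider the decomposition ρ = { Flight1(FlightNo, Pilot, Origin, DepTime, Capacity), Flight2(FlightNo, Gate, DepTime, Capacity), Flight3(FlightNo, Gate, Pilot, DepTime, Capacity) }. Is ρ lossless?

Chase test. Columns are FlightNo, Gate, Pilot, Origin, DepTime, Capacity; row i has aⱼ where attribute j ∈ Flighti, else bᵢⱼ.
Initial tableau (one row per fragment):
  row 1: a1 b12 a3 a4 a5 a6
  row 2: a1 a2 b23 b24 a5 a6
  row 3: a1 a2 a3 b34 a5 a6
Rows 1 and 2 agree on DepTime; apply DepTime→Pilot and equate their Pilot entries.
Rows 1 and 2 agree on Capacity; apply Capacity→Gate and equate their Gate entries.
Rows 1 and 2 agree on FlightNo, DepTime; apply FlightNo, DepTime→Origin and equate their Origin entries.
Rows 1 and 3 agree on FlightNo, DepTime; apply FlightNo, DepTime→Origin and equate their Origin entries.
Row 1 is now all distinguished symbols — the join is lossless.

Yes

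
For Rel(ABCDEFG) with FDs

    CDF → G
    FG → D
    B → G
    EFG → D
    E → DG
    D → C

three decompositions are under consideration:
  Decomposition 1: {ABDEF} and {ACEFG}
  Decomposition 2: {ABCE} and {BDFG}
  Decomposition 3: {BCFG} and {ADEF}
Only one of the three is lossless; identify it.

Decomposition 1

Decomposition 1: common = {AEF}, closure = {ACDEFG} → lossless.
Decomposition 2: common = {B}, closure = {BG} → lossy.
Decomposition 3: common = {F}, closure = {F} → lossy.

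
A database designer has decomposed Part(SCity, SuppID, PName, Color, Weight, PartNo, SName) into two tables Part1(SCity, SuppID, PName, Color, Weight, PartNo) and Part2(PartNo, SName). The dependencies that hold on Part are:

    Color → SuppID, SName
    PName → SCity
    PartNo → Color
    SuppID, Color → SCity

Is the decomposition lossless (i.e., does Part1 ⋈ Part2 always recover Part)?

Yes

Common attributes: Part1 ∩ Part2 = {PartNo}.
Closure of {PartNo}: PartNo → Color applies, adding Color; Color → SuppID, SName applies, adding SuppID, SName; SuppID, Color → SCity applies, adding SCity. So (PartNo)⁺ = {SCity, SuppID, Color, PartNo, SName}.
This closure contains every attribute of Part2, so Part1 ∩ Part2 → Part2. The join is lossless.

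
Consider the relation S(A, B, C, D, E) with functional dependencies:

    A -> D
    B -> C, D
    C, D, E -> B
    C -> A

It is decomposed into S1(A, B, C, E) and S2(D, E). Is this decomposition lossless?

No

Common attributes: S1 ∩ S2 = {E}.
No dependency enlarges {E}, so (E)⁺ = {E}.
The closure contains neither all of S1 = {A, B, C, E} nor all of S2 = {D, E}, so the common attributes are not a superkey of either fragment. The join is lossy.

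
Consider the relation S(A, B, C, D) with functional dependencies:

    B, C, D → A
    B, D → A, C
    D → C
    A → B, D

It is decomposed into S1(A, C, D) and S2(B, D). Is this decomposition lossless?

Common attributes: S1 ∩ S2 = {D}.
Closure of {D}: D → C applies, adding C. So (D)⁺ = {C, D}.
The closure contains neither all of S1 = {A, C, D} nor all of S2 = {B, D}, so the common attributes are not a superkey of either fragment. The join is lossy.

No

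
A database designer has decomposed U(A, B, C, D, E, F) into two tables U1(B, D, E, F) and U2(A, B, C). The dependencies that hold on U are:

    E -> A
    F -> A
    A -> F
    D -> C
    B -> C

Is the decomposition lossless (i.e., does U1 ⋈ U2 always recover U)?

No

Common attributes: U1 ∩ U2 = {B}.
Closure of {B}: B → C applies, adding C. So (B)⁺ = {B, C}.
The closure contains neither all of U1 = {B, D, E, F} nor all of U2 = {A, B, C}, so the common attributes are not a superkey of either fragment. The join is lossy.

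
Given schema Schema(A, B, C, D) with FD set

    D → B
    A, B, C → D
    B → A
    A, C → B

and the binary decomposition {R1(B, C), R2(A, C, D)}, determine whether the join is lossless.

No

Common attributes: R1 ∩ R2 = {C}.
No dependency enlarges {C}, so (C)⁺ = {C}.
The closure contains neither all of R1 = {B, C} nor all of R2 = {A, C, D}, so the common attributes are not a superkey of either fragment. The join is lossy.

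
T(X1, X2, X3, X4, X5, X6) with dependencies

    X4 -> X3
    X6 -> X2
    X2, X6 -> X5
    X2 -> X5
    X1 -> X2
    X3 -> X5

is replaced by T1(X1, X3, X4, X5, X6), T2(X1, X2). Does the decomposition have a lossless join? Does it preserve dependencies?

Lossless test: (X1)⁺ = {X1, X2, X5}, which contains all of one fragment — lossless.
Dependency preservation: the restricted closure of {X6} across the fragments never reaches {X2}, so X6 → X2 cannot be enforced without a join — not preserved.

lossless but not dependency-preserving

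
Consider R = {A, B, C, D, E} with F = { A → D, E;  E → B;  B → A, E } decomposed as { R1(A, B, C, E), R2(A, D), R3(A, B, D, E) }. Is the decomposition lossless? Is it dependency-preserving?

lossless and dependency-preserving

Lossless test (chase): Rows 1 and 2 agree on A; apply A→D, E and equate their D, E entries. Rows 1 and 2 agree on E; apply E→B and equate their B entries. Row 1 is now all distinguished symbols — the join is lossless.
Dependency preservation: every FD's attributes lie within a single fragment, so each can be enforced locally — preserved.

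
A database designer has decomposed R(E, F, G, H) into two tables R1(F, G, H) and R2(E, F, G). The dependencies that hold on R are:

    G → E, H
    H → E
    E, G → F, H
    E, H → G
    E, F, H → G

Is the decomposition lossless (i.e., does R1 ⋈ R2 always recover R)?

Common attributes: R1 ∩ R2 = {F, G}.
Closure of {F, G}: G → E, H applies, adding E, H. So (F, G)⁺ = {E, F, G, H}.
This closure contains every attribute of R1, so R1 ∩ R2 → R1. The join is lossless.

Yes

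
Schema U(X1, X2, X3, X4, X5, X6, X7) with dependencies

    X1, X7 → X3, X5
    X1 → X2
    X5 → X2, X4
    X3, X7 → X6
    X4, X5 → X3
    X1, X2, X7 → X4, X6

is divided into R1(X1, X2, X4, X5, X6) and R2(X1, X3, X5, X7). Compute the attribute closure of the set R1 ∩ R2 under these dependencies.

X1, X2, X3, X4, X5

R1 ∩ R2 = {X1, X5}.
X1 → X2 applies, adding X2
X5 → X2, X4 applies, adding X4
X4, X5 → X3 applies, adding X3
Closure: {X1, X2, X3, X4, X5}.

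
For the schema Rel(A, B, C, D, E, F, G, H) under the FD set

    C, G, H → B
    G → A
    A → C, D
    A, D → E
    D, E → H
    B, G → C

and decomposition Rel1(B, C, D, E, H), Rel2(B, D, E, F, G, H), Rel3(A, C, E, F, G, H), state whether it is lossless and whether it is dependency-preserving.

lossless but not dependency-preserving

Lossless test (chase): Rows 2 and 3 agree on G; apply G→A and equate their A entries. Rows 2 and 3 agree on A; apply A→C, D and equate their C, D entries. Rows 2 and 3 agree on C, G, H; apply C, G, H→B and equate their B entries. Row 2 is now all distinguished symbols — the join is lossless.
Dependency preservation: the restricted closure of {A} across the fragments never reaches {C, D}, so A → C, D cannot be enforced without a join — not preserved.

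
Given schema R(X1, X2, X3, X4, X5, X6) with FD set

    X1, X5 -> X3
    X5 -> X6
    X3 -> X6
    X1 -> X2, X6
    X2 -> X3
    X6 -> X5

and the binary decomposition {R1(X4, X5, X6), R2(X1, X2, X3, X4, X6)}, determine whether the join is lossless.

Yes

Common attributes: R1 ∩ R2 = {X4, X6}.
Closure of {X4, X6}: X6 → X5 applies, adding X5. So (X4, X6)⁺ = {X4, X5, X6}.
This closure contains every attribute of R1, so R1 ∩ R2 → R1. The join is lossless.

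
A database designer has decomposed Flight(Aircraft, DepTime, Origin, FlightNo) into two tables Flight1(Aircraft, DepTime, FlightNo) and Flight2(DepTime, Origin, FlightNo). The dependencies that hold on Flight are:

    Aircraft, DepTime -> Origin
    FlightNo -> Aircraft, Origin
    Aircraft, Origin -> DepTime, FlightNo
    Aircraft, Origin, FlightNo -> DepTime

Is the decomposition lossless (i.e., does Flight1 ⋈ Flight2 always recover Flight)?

Common attributes: Flight1 ∩ Flight2 = {DepTime, FlightNo}.
Closure of {DepTime, FlightNo}: FlightNo → Aircraft, Origin applies, adding Aircraft, Origin. So (DepTime, FlightNo)⁺ = {Aircraft, DepTime, Origin, FlightNo}.
This closure contains every attribute of Flight1, so Flight1 ∩ Flight2 → Flight1. The join is lossless.

Yes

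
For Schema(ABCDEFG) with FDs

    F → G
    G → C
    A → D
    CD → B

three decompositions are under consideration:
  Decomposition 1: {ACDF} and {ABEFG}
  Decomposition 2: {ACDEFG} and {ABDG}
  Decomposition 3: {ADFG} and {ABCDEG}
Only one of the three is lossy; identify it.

Decomposition 1: common = {AF}, closure = {ABCDFG} → lossless.
Decomposition 2: common = {ADG}, closure = {ABCDG} → lossless.
Decomposition 3: common = {ADG}, closure = {ABCDG} → lossy.

Decomposition 3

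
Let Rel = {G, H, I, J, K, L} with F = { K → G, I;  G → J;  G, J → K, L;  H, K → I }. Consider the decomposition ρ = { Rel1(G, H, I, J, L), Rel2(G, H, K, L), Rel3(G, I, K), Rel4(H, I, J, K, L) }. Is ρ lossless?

Yes

Chase test. Columns are G, H, I, J, K, L; row i has aⱼ where attribute j ∈ Reli, else bᵢⱼ.
Initial tableau (one row per fragment):
  row 1: a1 a2 a3 a4 b15 a6
  row 2: a1 a2 b23 b24 a5 a6
  row 3: a1 b32 a3 b34 a5 b36
  row 4: b41 a2 a3 a4 a5 a6
Rows 2 and 3 agree on K; apply K→G, I and equate their G, I entries.
Rows 2 and 4 agree on K; apply K→G, I and equate their G, I entries.
Rows 1 and 2 agree on G; apply G→J and equate their J entries.
Rows 1 and 3 agree on G; apply G→J and equate their J entries.
Rows 1 and 2 agree on G, J; apply G, J→K, L and equate their K, L entries.
Rows 1 and 3 agree on G, J; apply G, J→K, L and equate their K, L entries.
Row 1 is now all distinguished symbols — the join is lossless.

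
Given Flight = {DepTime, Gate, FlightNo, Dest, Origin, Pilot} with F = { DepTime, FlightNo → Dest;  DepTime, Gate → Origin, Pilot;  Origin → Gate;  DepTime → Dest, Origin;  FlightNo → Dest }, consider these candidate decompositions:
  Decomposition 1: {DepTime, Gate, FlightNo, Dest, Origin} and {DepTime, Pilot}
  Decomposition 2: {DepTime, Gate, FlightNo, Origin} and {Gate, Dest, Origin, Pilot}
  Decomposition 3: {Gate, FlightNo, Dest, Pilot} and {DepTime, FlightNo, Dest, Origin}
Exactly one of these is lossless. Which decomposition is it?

Decomposition 1: common = {DepTime}, closure = {DepTime, Gate, Dest, Origin, Pilot} → lossless.
Decomposition 2: common = {Gate, Origin}, closure = {Gate, Origin} → lossy.
Decomposition 3: common = {FlightNo, Dest}, closure = {FlightNo, Dest} → lossy.

Decomposition 1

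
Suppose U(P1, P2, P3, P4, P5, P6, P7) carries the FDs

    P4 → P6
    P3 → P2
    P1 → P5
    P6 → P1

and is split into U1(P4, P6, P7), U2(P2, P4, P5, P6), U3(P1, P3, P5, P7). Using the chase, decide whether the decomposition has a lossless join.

Chase test. Columns are P1, P2, P3, P4, P5, P6, P7; row i has aⱼ where attribute j ∈ Ui, else bᵢⱼ.
Initial tableau (one row per fragment):
  row 1: b11 b12 b13 a4 b15 a6 a7
  row 2: b21 a2 b23 a4 a5 a6 b27
  row 3: a1 b32 a3 b34 a5 b36 a7
Rows 1 and 2 agree on P6; apply P6→P1 and equate their P1 entries.
Rows 1 and 2 agree on P1; apply P1→P5 and equate their P5 entries.
No row becomes fully distinguished — the join is lossy.

No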